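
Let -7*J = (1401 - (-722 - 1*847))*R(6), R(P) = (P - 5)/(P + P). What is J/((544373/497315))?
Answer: -35167275/1088746 ≈ -32.301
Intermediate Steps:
R(P) = (-5 + P)/(2*P) (R(P) = (-5 + P)/((2*P)) = (-5 + P)*(1/(2*P)) = (-5 + P)/(2*P))
J = -495/14 (J = -(1401 - (-722 - 1*847))*(½)*(-5 + 6)/6/7 = -(1401 - (-722 - 847))*(½)*(⅙)*1/7 = -(1401 - 1*(-1569))/(7*12) = -(1401 + 1569)/(7*12) = -2970/(7*12) = -⅐*495/2 = -495/14 ≈ -35.357)
J/((544373/497315)) = -495/(14*(544373/497315)) = -495/(14*(544373*(1/497315))) = -495/(14*544373/497315) = -495/14*497315/544373 = -35167275/1088746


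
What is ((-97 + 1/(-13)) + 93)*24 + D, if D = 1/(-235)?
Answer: -298933/3055 ≈ -97.850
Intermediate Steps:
D = -1/235 ≈ -0.0042553
((-97 + 1/(-13)) + 93)*24 + D = ((-97 + 1/(-13)) + 93)*24 - 1/235 = ((-97 - 1/13) + 93)*24 - 1/235 = (-1262/13 + 93)*24 - 1/235 = -53/13*24 - 1/235 = -1272/13 - 1/235 = -298933/3055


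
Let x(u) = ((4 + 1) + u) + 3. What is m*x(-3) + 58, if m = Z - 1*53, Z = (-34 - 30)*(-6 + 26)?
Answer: -6607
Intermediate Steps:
Z = -1280 (Z = -64*20 = -1280)
x(u) = 8 + u (x(u) = (5 + u) + 3 = 8 + u)
m = -1333 (m = -1280 - 1*53 = -1280 - 53 = -1333)
m*x(-3) + 58 = -1333*(8 - 3) + 58 = -1333*5 + 58 = -6665 + 58 = -6607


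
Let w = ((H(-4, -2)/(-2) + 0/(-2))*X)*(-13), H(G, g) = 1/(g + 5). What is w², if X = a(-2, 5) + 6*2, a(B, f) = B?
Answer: 4225/9 ≈ 469.44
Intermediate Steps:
H(G, g) = 1/(5 + g)
X = 10 (X = -2 + 6*2 = -2 + 12 = 10)
w = 65/3 (w = ((1/((5 - 2)*(-2)) + 0/(-2))*10)*(-13) = ((-½/3 + 0*(-½))*10)*(-13) = (((⅓)*(-½) + 0)*10)*(-13) = ((-⅙ + 0)*10)*(-13) = -⅙*10*(-13) = -5/3*(-13) = 65/3 ≈ 21.667)
w² = (65/3)² = 4225/9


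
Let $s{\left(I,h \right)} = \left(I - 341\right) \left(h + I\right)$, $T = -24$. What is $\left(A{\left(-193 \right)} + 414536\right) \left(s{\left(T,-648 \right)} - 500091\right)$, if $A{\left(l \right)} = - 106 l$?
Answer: $-110841256134$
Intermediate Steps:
$s{\left(I,h \right)} = \left(-341 + I\right) \left(I + h\right)$
$\left(A{\left(-193 \right)} + 414536\right) \left(s{\left(T,-648 \right)} - 500091\right) = \left(\left(-106\right) \left(-193\right) + 414536\right) \left(\left(\left(-24\right)^{2} - -8184 - -220968 - -15552\right) - 500091\right) = \left(20458 + 414536\right) \left(\left(576 + 8184 + 220968 + 15552\right) - 500091\right) = 434994 \left(245280 - 500091\right) = 434994 \left(-254811\right) = -110841256134$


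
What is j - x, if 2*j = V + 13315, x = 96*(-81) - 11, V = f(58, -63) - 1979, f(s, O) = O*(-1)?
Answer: 26973/2 ≈ 13487.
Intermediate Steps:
f(s, O) = -O
V = -1916 (V = -1*(-63) - 1979 = 63 - 1979 = -1916)
x = -7787 (x = -7776 - 11 = -7787)
j = 11399/2 (j = (-1916 + 13315)/2 = (½)*11399 = 11399/2 ≈ 5699.5)
j - x = 11399/2 - 1*(-7787) = 11399/2 + 7787 = 26973/2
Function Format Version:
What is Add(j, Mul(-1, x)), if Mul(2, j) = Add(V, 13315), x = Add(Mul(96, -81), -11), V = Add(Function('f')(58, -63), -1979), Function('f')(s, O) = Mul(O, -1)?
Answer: Rational(26973, 2) ≈ 13487.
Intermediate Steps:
Function('f')(s, O) = Mul(-1, O)
V = -1916 (V = Add(Mul(-1, -63), -1979) = Add(63, -1979) = -1916)
x = -7787 (x = Add(-7776, -11) = -7787)
j = Rational(11399, 2) (j = Mul(Rational(1, 2), Add(-1916, 13315)) = Mul(Rational(1, 2), 11399) = Rational(11399, 2) ≈ 5699.5)
Add(j, Mul(-1, x)) = Add(Rational(11399, 2), Mul(-1, -7787)) = Add(Rational(11399, 2), 7787) = Rational(26973, 2)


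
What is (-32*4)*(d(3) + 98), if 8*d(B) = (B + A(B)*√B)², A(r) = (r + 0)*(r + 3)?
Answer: -28240 - 1728*√3 ≈ -31233.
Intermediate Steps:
A(r) = r*(3 + r)
d(B) = (B + B^(3/2)*(3 + B))²/8 (d(B) = (B + (B*(3 + B))*√B)²/8 = (B + B^(3/2)*(3 + B))²/8)
(-32*4)*(d(3) + 98) = (-32*4)*((3 + 3^(3/2)*(3 + 3))²/8 + 98) = -128*((3 + (3*√3)*6)²/8 + 98) = -128*((3 + 18*√3)²/8 + 98) = -128*(98 + (3 + 18*√3)²/8) = -12544 - 16*(3 + 18*√3)²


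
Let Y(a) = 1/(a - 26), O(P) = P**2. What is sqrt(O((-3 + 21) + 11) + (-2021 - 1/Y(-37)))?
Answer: I*sqrt(1117) ≈ 33.422*I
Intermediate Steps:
Y(a) = 1/(-26 + a)
sqrt(O((-3 + 21) + 11) + (-2021 - 1/Y(-37))) = sqrt(((-3 + 21) + 11)**2 + (-2021 - 1/(1/(-26 - 37)))) = sqrt((18 + 11)**2 + (-2021 - 1/(1/(-63)))) = sqrt(29**2 + (-2021 - 1/(-1/63))) = sqrt(841 + (-2021 - 1*(-63))) = sqrt(841 + (-2021 + 63)) = sqrt(841 - 1958) = sqrt(-1117) = I*sqrt(1117)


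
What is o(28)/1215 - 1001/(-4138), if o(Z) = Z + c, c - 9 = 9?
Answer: 1406563/5027670 ≈ 0.27976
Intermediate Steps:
c = 18 (c = 9 + 9 = 18)
o(Z) = 18 + Z (o(Z) = Z + 18 = 18 + Z)
o(28)/1215 - 1001/(-4138) = (18 + 28)/1215 - 1001/(-4138) = 46*(1/1215) - 1001*(-1/4138) = 46/1215 + 1001/4138 = 1406563/5027670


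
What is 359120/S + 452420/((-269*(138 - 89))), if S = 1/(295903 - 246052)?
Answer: 235972735000300/13181 ≈ 1.7903e+10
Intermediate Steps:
S = 1/49851 ≈ 2.0060e-5
359120/S + 452420/((-269*(138 - 89))) = 359120/(1/49851) + 452420/((-269*(138 - 89))) = 359120*49851 + 452420/((-269*49)) = 17902491120 + 452420/(-13181) = 17902491120 + 452420*(-1/13181) = 17902491120 - 452420/13181 = 235972735000300/13181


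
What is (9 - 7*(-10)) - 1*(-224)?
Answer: 303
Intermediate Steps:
(9 - 7*(-10)) - 1*(-224) = (9 + 70) + 224 = 79 + 224 = 303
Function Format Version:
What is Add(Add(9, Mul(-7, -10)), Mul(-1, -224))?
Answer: 303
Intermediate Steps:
Add(Add(9, Mul(-7, -10)), Mul(-1, -224)) = Add(Add(9, 70), 224) = Add(79, 224) = 303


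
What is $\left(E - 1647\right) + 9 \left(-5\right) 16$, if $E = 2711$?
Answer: $344$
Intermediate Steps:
$\left(E - 1647\right) + 9 \left(-5\right) 16 = \left(2711 - 1647\right) + 9 \left(-5\right) 16 = 1064 - 720 = 344$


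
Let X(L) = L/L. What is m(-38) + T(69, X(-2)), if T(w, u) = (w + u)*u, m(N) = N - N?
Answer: 70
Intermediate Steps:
X(L) = 1
m(N) = 0
T(w, u) = u*(u + w) (T(w, u) = (u + w)*u = u*(u + w))
m(-38) + T(69, X(-2)) = 0 + 1*(1 + 69) = 0 + 1*70 = 0 + 70 = 70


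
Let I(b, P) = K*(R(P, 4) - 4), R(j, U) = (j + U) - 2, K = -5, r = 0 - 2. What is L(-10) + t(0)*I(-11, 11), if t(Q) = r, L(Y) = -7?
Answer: 83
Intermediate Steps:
r = -2
t(Q) = -2
R(j, U) = -2 + U + j (R(j, U) = (U + j) - 2 = -2 + U + j)
I(b, P) = 10 - 5*P (I(b, P) = -5*((-2 + 4 + P) - 4) = -5*((2 + P) - 4) = -5*(-2 + P) = 10 - 5*P)
L(-10) + t(0)*I(-11, 11) = -7 - 2*(10 - 5*11) = -7 - 2*(10 - 55) = -7 - 2*(-45) = -7 + 90 = 83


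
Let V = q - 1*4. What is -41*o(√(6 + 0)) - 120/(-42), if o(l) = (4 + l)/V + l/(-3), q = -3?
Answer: 184/7 + 410*√6/21 ≈ 74.109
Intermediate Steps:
V = -7 (V = -3 - 1*4 = -3 - 4 = -7)
o(l) = -4/7 - 10*l/21 (o(l) = (4 + l)/(-7) + l/(-3) = (4 + l)*(-⅐) + l*(-⅓) = (-4/7 - l/7) - l/3 = -4/7 - 10*l/21)
-41*o(√(6 + 0)) - 120/(-42) = -41*(-4/7 - 10*√(6 + 0)/21) - 120/(-42) = -41*(-4/7 - 10*√6/21) - 120*(-1/42) = (164/7 + 410*√6/21) + 20/7 = 184/7 + 410*√6/21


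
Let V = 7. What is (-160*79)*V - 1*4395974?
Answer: -4484454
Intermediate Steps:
(-160*79)*V - 1*4395974 = -160*79*7 - 1*4395974 = -12640*7 - 4395974 = -88480 - 4395974 = -4484454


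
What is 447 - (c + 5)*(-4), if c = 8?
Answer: 499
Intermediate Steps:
447 - (c + 5)*(-4) = 447 - (8 + 5)*(-4) = 447 - 13*(-4) = 447 - 1*(-52) = 447 + 52 = 499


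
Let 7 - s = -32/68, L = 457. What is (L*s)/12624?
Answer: 58039/214608 ≈ 0.27044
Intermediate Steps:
s = 127/17 (s = 7 - (-32)/68 = 7 - 1*(-8/17) = 7 + 8/17 = 127/17 ≈ 7.4706)
(L*s)/12624 = (457*(127/17))/12624 = (58039/17)*(1/12624) = 58039/214608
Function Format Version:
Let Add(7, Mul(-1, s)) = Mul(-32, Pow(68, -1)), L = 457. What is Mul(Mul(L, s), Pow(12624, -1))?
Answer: Rational(58039, 214608) ≈ 0.27044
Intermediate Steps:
s = Rational(127, 17) (s = Add(7, Mul(-1, Mul(-32, Pow(68, -1)))) = Add(7, Mul(-1, Mul(-32, Rational(1, 68)))) = Add(7, Mul(-1, Rational(-8, 17))) = Add(7, Rational(8, 17)) = Rational(127, 17) ≈ 7.4706)
Mul(Mul(L, s), Pow(12624, -1)) = Mul(Mul(457, Rational(127, 17)), Pow(12624, -1)) = Mul(Rational(58039, 17), Rational(1, 12624)) = Rational(58039, 214608)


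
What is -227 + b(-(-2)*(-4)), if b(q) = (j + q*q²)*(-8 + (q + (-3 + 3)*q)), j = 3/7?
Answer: 55707/7 ≈ 7958.1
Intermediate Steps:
j = 3/7 (j = 3*(⅐) = 3/7 ≈ 0.42857)
b(q) = (-8 + q)*(3/7 + q³) (b(q) = (3/7 + q*q²)*(-8 + (q + (-3 + 3)*q)) = (3/7 + q³)*(-8 + (q + 0*q)) = (3/7 + q³)*(-8 + (q + 0)) = (3/7 + q³)*(-8 + q) = (-8 + q)*(3/7 + q³))
-227 + b(-(-2)*(-4)) = -227 + (-24/7 + (-(-2)*(-4))⁴ - 8*(-(-2)*(-4))³ + 3*(-(-2)*(-4))/7) = -227 + (-24/7 + (-1*8)⁴ - 8*(-1*8)³ + 3*(-1*8)/7) = -227 + (-24/7 + (-8)⁴ - 8*(-8)³ + (3/7)*(-8)) = -227 + (-24/7 + 4096 - 8*(-512) - 24/7) = -227 + (-24/7 + 4096 + 4096 - 24/7) = -227 + 57296/7 = 55707/7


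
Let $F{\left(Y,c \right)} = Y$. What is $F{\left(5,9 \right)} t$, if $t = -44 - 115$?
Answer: $-795$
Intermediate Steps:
$t = -159$
$F{\left(5,9 \right)} t = 5 \left(-159\right) = -795$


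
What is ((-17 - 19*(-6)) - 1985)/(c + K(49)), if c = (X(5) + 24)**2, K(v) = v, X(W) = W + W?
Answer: -1888/1205 ≈ -1.5668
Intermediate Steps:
X(W) = 2*W
c = 1156 (c = (2*5 + 24)**2 = (10 + 24)**2 = 34**2 = 1156)
((-17 - 19*(-6)) - 1985)/(c + K(49)) = ((-17 - 19*(-6)) - 1985)/(1156 + 49) = ((-17 + 114) - 1985)/1205 = (97 - 1985)*(1/1205) = -1888*1/1205 = -1888/1205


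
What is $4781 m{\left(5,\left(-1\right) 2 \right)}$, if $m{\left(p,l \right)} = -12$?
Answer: $-57372$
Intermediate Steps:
$4781 m{\left(5,\left(-1\right) 2 \right)} = 4781 \left(-12\right) = -57372$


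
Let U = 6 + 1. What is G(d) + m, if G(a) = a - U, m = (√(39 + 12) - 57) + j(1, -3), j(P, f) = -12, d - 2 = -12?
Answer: -86 + √51 ≈ -78.859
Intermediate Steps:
d = -10 (d = 2 - 12 = -10)
U = 7
m = -69 + √51 (m = (√(39 + 12) - 57) - 12 = (√51 - 57) - 12 = (-57 + √51) - 12 = -69 + √51 ≈ -61.859)
G(a) = -7 + a (G(a) = a - 1*7 = a - 7 = -7 + a)
G(d) + m = (-7 - 10) + (-69 + √51) = -17 + (-69 + √51) = -86 + √51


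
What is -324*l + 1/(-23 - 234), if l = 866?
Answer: -72110089/257 ≈ -2.8058e+5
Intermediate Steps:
-324*l + 1/(-23 - 234) = -324*866 + 1/(-23 - 234) = -280584 + 1/(-257) = -280584 - 1/257 = -72110089/257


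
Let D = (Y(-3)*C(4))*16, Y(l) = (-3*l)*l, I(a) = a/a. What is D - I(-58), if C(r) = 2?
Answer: -865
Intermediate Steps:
I(a) = 1
Y(l) = -3*l²
D = -864 (D = (-3*(-3)²*2)*16 = (-3*9*2)*16 = -27*2*16 = -54*16 = -864)
D - I(-58) = -864 - 1*1 = -864 - 1 = -865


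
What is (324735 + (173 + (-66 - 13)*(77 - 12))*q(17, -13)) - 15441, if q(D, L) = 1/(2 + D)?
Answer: 5871624/19 ≈ 3.0903e+5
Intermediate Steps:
(324735 + (173 + (-66 - 13)*(77 - 12))*q(17, -13)) - 15441 = (324735 + (173 + (-66 - 13)*(77 - 12))/(2 + 17)) - 15441 = (324735 + (173 - 79*65)/19) - 15441 = (324735 + (173 - 5135)*(1/19)) - 15441 = (324735 - 4962*1/19) - 15441 = (324735 - 4962/19) - 15441 = 6165003/19 - 15441 = 5871624/19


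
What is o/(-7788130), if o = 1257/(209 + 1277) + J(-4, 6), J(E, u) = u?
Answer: -10173/11573161180 ≈ -8.7902e-7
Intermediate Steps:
o = 10173/1486 (o = 1257/(209 + 1277) + 6 = 1257/1486 + 6 = 10173/1486 ≈ 6.8459)
o/(-7788130) = (10173/1486)/(-7788130) = (10173/1486)*(-1/7788130) = -10173/11573161180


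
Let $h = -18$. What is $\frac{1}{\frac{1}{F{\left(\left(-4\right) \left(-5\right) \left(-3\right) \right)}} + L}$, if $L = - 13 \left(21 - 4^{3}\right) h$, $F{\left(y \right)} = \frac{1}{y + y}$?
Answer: $- \frac{1}{10182} \approx -9.8213 \cdot 10^{-5}$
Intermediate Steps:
$F{\left(y \right)} = \frac{1}{2 y}$
$L = -10062$ ($L = - 13 \left(21 - 4^{3}\right) \left(-18\right) = - 13 \left(21 - 64\right) \left(-18\right) = \left(-13\right) \left(-43\right) \left(-18\right) = 559 \left(-18\right) = -10062$)
$\frac{1}{\frac{1}{F{\left(\left(-4\right) \left(-5\right) \left(-3\right) \right)}} + L} = \frac{1}{\frac{1}{\frac{1}{2} \frac{1}{\left(-4\right) \left(-5\right) \left(-3\right)}} - 10062} = \frac{1}{\frac{1}{\frac{1}{2} \frac{1}{20 \left(-3\right)}} - 10062} = \frac{1}{\frac{1}{\frac{1}{2} \frac{1}{-60}} - 10062} = \frac{1}{\frac{1}{\frac{1}{2} \left(- \frac{1}{60}\right)} - 10062} = \frac{1}{\frac{1}{- \frac{1}{120}} - 10062} = \frac{1}{-120 - 10062} = \frac{1}{-10182} = - \frac{1}{10182}$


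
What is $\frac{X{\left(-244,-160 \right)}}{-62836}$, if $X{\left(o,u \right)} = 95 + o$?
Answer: $\frac{149}{62836} \approx 0.0023713$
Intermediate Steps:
$\frac{X{\left(-244,-160 \right)}}{-62836} = \frac{95 - 244}{-62836} = \left(-149\right) \left(- \frac{1}{62836}\right) = \frac{149}{62836}$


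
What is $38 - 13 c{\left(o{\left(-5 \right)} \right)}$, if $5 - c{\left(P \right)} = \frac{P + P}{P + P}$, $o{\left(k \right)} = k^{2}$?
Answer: $-14$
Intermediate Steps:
$c{\left(P \right)} = 4$ ($c{\left(P \right)} = 5 - \frac{P + P}{P + P} = 5 - \frac{2 P}{2 P} = 5 - 2 P \frac{1}{2 P} = 5 - 1 = 4$)
$38 - 13 c{\left(o{\left(-5 \right)} \right)} = 38 - 52 = -14$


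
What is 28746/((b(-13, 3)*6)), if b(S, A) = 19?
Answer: 4791/19 ≈ 252.16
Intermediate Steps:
28746/((b(-13, 3)*6)) = 28746/((19*6)) = 28746/114 = 28746*(1/114) = 4791/19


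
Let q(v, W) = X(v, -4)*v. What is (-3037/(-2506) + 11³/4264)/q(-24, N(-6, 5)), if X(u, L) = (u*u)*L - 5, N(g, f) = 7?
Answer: 2714209/98692053824 ≈ 2.7502e-5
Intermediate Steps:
X(u, L) = -5 + L*u² (X(u, L) = u²*L - 5 = L*u² - 5 = -5 + L*u²)
q(v, W) = v*(-5 - 4*v²) (q(v, W) = (-5 - 4*v²)*v = v*(-5 - 4*v²))
(-3037/(-2506) + 11³/4264)/q(-24, N(-6, 5)) = (-3037/(-2506) + 11³/4264)/((-1*(-24)*(5 + 4*(-24)²))) = (-3037*(-1/2506) + 1331*(1/4264))/((-1*(-24)*(5 + 4*576))) = (3037/2506 + 1331/4264)/((-1*(-24)*(5 + 2304))) = 8142627/(5342792*((-1*(-24)*2309))) = (8142627/5342792)/55416 = (8142627/5342792)*(1/55416) = 2714209/98692053824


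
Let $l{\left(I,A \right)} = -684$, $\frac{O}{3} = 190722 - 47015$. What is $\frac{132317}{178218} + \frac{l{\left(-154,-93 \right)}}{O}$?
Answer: $\frac{18974245415}{25611174126} \approx 0.74086$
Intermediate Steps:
$O = 431121$ ($O = 3 \left(190722 - 47015\right) = 3 \cdot 143707 = 431121$)
$\frac{132317}{178218} + \frac{l{\left(-154,-93 \right)}}{O} = \frac{132317}{178218} - \frac{684}{431121} = 132317 \cdot \frac{1}{178218} - \frac{228}{143707} = \frac{132317}{178218} - \frac{228}{143707} = \frac{18974245415}{25611174126}$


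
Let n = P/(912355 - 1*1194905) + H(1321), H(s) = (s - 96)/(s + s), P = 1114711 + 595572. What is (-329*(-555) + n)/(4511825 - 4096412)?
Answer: 34075616382641/77526149950575 ≈ 0.43954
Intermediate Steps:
P = 1710283
H(s) = (-96 + s)/(2*s) (H(s) = (-96 + s)/((2*s)) = (-96 + s)*(1/(2*s)) = (-96 + s)/(2*s))
n = -1043110984/186624275 (n = 1710283/(912355 - 1*1194905) + (1/2)*(-96 + 1321)/1321 = 1710283/(912355 - 1194905) + (1/2)*(1/1321)*1225 = 1710283/(-282550) + 1225/2642 = 1710283*(-1/282550) + 1225/2642 = -1710283/282550 + 1225/2642 = -1043110984/186624275 ≈ -5.5894)
(-329*(-555) + n)/(4511825 - 4096412) = (-329*(-555) - 1043110984/186624275)/(4511825 - 4096412) = (182595 - 1043110984/186624275)/415413 = (34075616382641/186624275)*(1/415413) = 34075616382641/77526149950575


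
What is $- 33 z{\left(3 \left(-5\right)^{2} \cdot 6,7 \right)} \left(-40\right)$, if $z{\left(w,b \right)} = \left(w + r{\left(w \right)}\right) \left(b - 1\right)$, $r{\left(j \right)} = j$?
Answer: $7128000$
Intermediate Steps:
$z{\left(w,b \right)} = 2 w \left(-1 + b\right)$ ($z{\left(w,b \right)} = \left(w + w\right) \left(b - 1\right) = 2 w \left(-1 + b\right)$)
$- 33 z{\left(3 \left(-5\right)^{2} \cdot 6,7 \right)} \left(-40\right) = - 33 \cdot 2 \cdot 3 \left(-5\right)^{2} \cdot 6 \left(-1 + 7\right) \left(-40\right) = - 33 \cdot 2 \cdot 3 \cdot 25 \cdot 6 \cdot 6 \left(-40\right) = - 33 \cdot 2 \cdot 75 \cdot 6 \cdot 6 \left(-40\right) = - 33 \cdot 2 \cdot 450 \cdot 6 \left(-40\right) = \left(-33\right) 5400 \left(-40\right) = \left(-178200\right) \left(-40\right) = 7128000$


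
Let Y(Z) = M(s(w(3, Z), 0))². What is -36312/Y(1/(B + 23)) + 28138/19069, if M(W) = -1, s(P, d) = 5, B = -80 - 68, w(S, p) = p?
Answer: -692405390/19069 ≈ -36311.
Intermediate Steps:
B = -148
Y(Z) = 1 (Y(Z) = (-1)² = 1)
-36312/Y(1/(B + 23)) + 28138/19069 = -36312/1 + 28138/19069 = -36312*1 + 28138*(1/19069) = -36312 + 28138/19069 = -692405390/19069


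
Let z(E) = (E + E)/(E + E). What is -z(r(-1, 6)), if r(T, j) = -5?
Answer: -1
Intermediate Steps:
z(E) = 1 (z(E) = (2*E)/((2*E)) = (2*E)*(1/(2*E)) = 1)
-z(r(-1, 6)) = -1*1 = -1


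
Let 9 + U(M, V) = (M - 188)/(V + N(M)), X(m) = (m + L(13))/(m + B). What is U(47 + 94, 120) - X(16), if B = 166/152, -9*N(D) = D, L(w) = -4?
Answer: -1375966/135529 ≈ -10.153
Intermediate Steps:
N(D) = -D/9
B = 83/76 (B = 166*(1/152) = 83/76 ≈ 1.0921)
X(m) = (-4 + m)/(83/76 + m) (X(m) = (m - 4)/(m + 83/76) = (-4 + m)/(83/76 + m))
U(M, V) = -9 + (-188 + M)/(V - M/9) (U(M, V) = -9 + (M - 188)/(V - M/9) = -9 + (-188 + M)/(V - M/9))
U(47 + 94, 120) - X(16) = 9*(188 - 2*(47 + 94) + 9*120)/((47 + 94) - 9*120) - 76*(-4 + 16)/(83 + 76*16) = 9*(188 - 2*141 + 1080)/(141 - 1080) - 76*12/(83 + 1216) = 9*(188 - 282 + 1080)/(-939) - 76*12/1299 = 9*(-1/939)*986 - 76*12/1299 = -2958/313 - 1*304/433 = -2958/313 - 304/433 = -1375966/135529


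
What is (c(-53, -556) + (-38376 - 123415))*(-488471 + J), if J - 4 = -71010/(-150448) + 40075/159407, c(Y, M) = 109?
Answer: 473511002161668400761/5995616084 ≈ 7.8976e+10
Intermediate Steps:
J = 56639276007/11991232168 (J = 4 + (-71010/(-150448) + 40075/159407) = 4 + (-71010*(-1/150448) + 40075*(1/159407)) = 4 + (35505/75224 + 40075/159407) = 4 + 8674347335/11991232168 = 56639276007/11991232168 ≈ 4.7234)
(c(-53, -556) + (-38376 - 123415))*(-488471 + J) = (109 + (-38376 - 123415))*(-488471 + 56639276007/11991232168) = (109 - 161791)*(-5857312529059121/11991232168) = -161682*(-5857312529059121/11991232168) = 473511002161668400761/5995616084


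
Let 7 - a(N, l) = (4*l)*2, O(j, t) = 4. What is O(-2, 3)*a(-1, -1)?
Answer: 60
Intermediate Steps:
a(N, l) = 7 - 8*l (a(N, l) = 7 - 4*l*2 = 7 - 8*l)
O(-2, 3)*a(-1, -1) = 4*(7 - 8*(-1)) = 4*(7 + 8) = 4*15 = 60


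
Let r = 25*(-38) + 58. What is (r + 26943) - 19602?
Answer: 6449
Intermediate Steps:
r = -892 (r = -950 + 58 = -892)
(r + 26943) - 19602 = (-892 + 26943) - 19602 = 26051 - 19602 = 6449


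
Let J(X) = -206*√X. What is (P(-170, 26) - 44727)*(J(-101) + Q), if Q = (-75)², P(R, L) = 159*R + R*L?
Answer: -428495625 + 15692462*I*√101 ≈ -4.285e+8 + 1.5771e+8*I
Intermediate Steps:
P(R, L) = 159*R + L*R
Q = 5625
(P(-170, 26) - 44727)*(J(-101) + Q) = (-170*(159 + 26) - 44727)*(-206*I*√101 + 5625) = (-170*185 - 44727)*(-206*I*√101 + 5625) = (-31450 - 44727)*(-206*I*√101 + 5625) = -76177*(5625 - 206*I*√101) = -428495625 + 15692462*I*√101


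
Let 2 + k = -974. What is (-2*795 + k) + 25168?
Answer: 22602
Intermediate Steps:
k = -976 (k = -2 - 974 = -976)
(-2*795 + k) + 25168 = (-2*795 - 976) + 25168 = (-1590 - 976) + 25168 = -2566 + 25168 = 22602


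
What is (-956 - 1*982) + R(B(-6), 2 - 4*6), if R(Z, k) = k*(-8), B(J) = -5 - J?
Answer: -1762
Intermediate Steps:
R(Z, k) = -8*k
(-956 - 1*982) + R(B(-6), 2 - 4*6) = (-956 - 1*982) - 8*(2 - 4*6) = (-956 - 982) - 8*(2 - 24) = -1938 - 8*(-22) = -1938 + 176 = -1762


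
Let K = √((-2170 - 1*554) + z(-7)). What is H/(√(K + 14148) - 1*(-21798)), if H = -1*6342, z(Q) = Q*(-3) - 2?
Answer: -6342/(21798 + √(14148 + I*√2705)) ≈ -0.28937 + 2.8865e-6*I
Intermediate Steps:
z(Q) = -2 - 3*Q (z(Q) = -3*Q - 2 = -2 - 3*Q)
K = I*√2705 (K = √((-2170 - 1*554) + (-2 - 3*(-7))) = √((-2170 - 554) + (-2 + 21)) = √(-2724 + 19) = √(-2705) = I*√2705 ≈ 52.01*I)
H = -6342
H/(√(K + 14148) - 1*(-21798)) = -6342/(√(I*√2705 + 14148) - 1*(-21798)) = -6342/(√(14148 + I*√2705) + 21798) = -6342/(21798 + √(14148 + I*√2705))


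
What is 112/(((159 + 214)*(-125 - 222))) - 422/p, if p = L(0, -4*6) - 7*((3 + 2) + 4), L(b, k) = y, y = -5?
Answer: 27306133/4400654 ≈ 6.2050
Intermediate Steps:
L(b, k) = -5
p = -68 (p = -5 - 7*((3 + 2) + 4) = -5 - 7*(5 + 4) = -5 - 7*9 = -5 - 63 = -68)
112/(((159 + 214)*(-125 - 222))) - 422/p = 112/(((159 + 214)*(-125 - 222))) - 422/(-68) = 112/((373*(-347))) - 422*(-1/68) = 112/(-129431) + 211/34 = 112*(-1/129431) + 211/34 = -112/129431 + 211/34 = 27306133/4400654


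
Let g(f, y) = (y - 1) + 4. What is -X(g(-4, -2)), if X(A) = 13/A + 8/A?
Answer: -21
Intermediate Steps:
g(f, y) = 3 + y (g(f, y) = (-1 + y) + 4 = 3 + y)
X(A) = 21/A
-X(g(-4, -2)) = -21/(3 - 2) = -21/1 = -21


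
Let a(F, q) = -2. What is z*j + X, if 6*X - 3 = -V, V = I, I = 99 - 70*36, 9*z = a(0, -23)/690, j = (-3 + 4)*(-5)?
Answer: 250885/621 ≈ 404.00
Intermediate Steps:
j = -5 (j = 1*(-5) = -5)
z = -1/3105 (z = (-2/690)/9 = (-2*1/690)/9 = (1/9)*(-1/345) = -1/3105 ≈ -0.00032206)
I = -2421 (I = 99 - 2520 = -2421)
V = -2421
X = 404 (X = 1/2 + (-1*(-2421))/6 = 1/2 + (1/6)*2421 = 1/2 + 807/2 = 404)
z*j + X = -1/3105*(-5) + 404 = 1/621 + 404 = 250885/621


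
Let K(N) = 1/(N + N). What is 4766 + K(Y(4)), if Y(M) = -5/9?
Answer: 47651/10 ≈ 4765.1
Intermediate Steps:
Y(M) = -5/9 (Y(M) = -5*⅑ = -5/9)
K(N) = 1/(2*N)
4766 + K(Y(4)) = 4766 + 1/(2*(-5/9)) = 4766 + (½)*(-9/5) = 4766 - 9/10 = 47651/10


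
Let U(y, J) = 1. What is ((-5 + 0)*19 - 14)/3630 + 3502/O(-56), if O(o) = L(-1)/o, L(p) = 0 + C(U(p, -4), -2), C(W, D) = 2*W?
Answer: -355943389/3630 ≈ -98056.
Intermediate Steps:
L(p) = 2 (L(p) = 0 + 2*1 = 0 + 2 = 2)
O(o) = 2/o
((-5 + 0)*19 - 14)/3630 + 3502/O(-56) = ((-5 + 0)*19 - 14)/3630 + 3502/((2/(-56))) = (-5*19 - 14)*(1/3630) + 3502/((2*(-1/56))) = (-95 - 14)*(1/3630) + 3502/(-1/28) = -109*1/3630 + 3502*(-28) = -109/3630 - 98056 = -355943389/3630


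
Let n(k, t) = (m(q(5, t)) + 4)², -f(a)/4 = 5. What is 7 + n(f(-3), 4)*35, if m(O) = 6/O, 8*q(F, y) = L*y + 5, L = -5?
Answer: 147/5 ≈ 29.400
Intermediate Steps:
q(F, y) = 5/8 - 5*y/8 (q(F, y) = (-5*y + 5)/8 = (5 - 5*y)/8 = 5/8 - 5*y/8)
f(a) = -20 (f(a) = -4*5 = -20)
n(k, t) = (4 + 6/(5/8 - 5*t/8))² (n(k, t) = (6/(5/8 - 5*t/8) + 4)² = (4 + 6/(5/8 - 5*t/8))²)
7 + n(f(-3), 4)*35 = 7 + (16*(-17 + 5*4)²/(25*(-1 + 4)²))*35 = 7 + ((16/25)*(-17 + 20)²/3²)*35 = 7 + ((16/25)*(⅑)*3²)*35 = 7 + ((16/25)*(⅑)*9)*35 = 7 + (16/25)*35 = 7 + 112/5 = 147/5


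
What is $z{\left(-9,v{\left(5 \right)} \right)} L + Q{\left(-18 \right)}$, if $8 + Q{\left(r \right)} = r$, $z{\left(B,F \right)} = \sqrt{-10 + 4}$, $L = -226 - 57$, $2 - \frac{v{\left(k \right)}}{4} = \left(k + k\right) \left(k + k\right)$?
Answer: $-26 - 283 i \sqrt{6} \approx -26.0 - 693.21 i$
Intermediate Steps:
$v{\left(k \right)} = 8 - 16 k^{2}$ ($v{\left(k \right)} = 8 - 4 \left(k + k\right) \left(k + k\right) = 8 - 4 \cdot 2 k 2 k = 8 - 4 \cdot 4 k^{2} = 8 - 16 k^{2}$)
$L = -283$
$z{\left(B,F \right)} = i \sqrt{6}$ ($z{\left(B,F \right)} = \sqrt{-6} = i \sqrt{6}$)
$Q{\left(r \right)} = -8 + r$
$z{\left(-9,v{\left(5 \right)} \right)} L + Q{\left(-18 \right)} = i \sqrt{6} \left(-283\right) - 26 = - 283 i \sqrt{6} - 26 = -26 - 283 i \sqrt{6}$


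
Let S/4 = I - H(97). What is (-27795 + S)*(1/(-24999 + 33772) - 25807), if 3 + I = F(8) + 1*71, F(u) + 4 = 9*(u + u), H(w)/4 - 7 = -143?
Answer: 5611896025470/8773 ≈ 6.3968e+8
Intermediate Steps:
H(w) = -544 (H(w) = 28 + 4*(-143) = 28 - 572 = -544)
F(u) = -4 + 18*u (F(u) = -4 + 9*(u + u) = -4 + 9*(2*u) = -4 + 18*u)
I = 208 (I = -3 + ((-4 + 18*8) + 1*71) = -3 + ((-4 + 144) + 71) = -3 + (140 + 71) = -3 + 211 = 208)
S = 3008 (S = 4*(208 - 1*(-544)) = 4*(208 + 544) = 4*752 = 3008)
(-27795 + S)*(1/(-24999 + 33772) - 25807) = (-27795 + 3008)*(1/(-24999 + 33772) - 25807) = -24787*(1/8773 - 25807) = -24787*(-226404810/8773) = 5611896025470/8773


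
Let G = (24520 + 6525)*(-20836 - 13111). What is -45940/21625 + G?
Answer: -4558050969063/4325 ≈ -1.0539e+9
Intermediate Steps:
G = -1053884615 (G = 31045*(-33947) = -1053884615)
-45940/21625 + G = -45940/21625 - 1053884615 = -45940*1/21625 - 1053884615 = -9188/4325 - 1053884615 = -4558050969063/4325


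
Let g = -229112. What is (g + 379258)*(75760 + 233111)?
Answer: 46375745166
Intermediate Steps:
(g + 379258)*(75760 + 233111) = (-229112 + 379258)*(75760 + 233111) = 150146*308871 = 46375745166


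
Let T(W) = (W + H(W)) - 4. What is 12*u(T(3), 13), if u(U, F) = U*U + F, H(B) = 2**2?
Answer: 264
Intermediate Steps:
H(B) = 4
T(W) = W (T(W) = (W + 4) - 4 = (4 + W) - 4 = W)
u(U, F) = F + U**2 (u(U, F) = U**2 + F = F + U**2)
12*u(T(3), 13) = 12*(13 + 3**2) = 12*(13 + 9) = 12*22 = 264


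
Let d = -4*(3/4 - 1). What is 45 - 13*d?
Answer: 32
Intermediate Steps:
d = 1 (d = -4*(3*(¼) - 1) = -4*(¾ - 1) = -4*(-¼) = 1)
45 - 13*d = 45 - 13*1 = 45 - 13 = 32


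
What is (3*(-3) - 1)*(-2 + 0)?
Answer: 20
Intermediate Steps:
(3*(-3) - 1)*(-2 + 0) = (-9 - 1)*(-2) = -10*(-2) = 20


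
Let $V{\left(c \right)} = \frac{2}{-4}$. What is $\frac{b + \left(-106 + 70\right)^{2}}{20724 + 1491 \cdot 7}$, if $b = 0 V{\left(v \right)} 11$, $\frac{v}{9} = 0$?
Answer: $\frac{432}{10387} \approx 0.04159$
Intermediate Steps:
$v = 0$ ($v = 9 \cdot 0 = 0$)
$V{\left(c \right)} = - \frac{1}{2}$ ($V{\left(c \right)} = 2 \left(- \frac{1}{4}\right) = - \frac{1}{2}$)
$b = 0$ ($b = 0 \left(- \frac{1}{2}\right) 11 = 0 \cdot 11 = 0$)
$\frac{b + \left(-106 + 70\right)^{2}}{20724 + 1491 \cdot 7} = \frac{0 + \left(-106 + 70\right)^{2}}{20724 + 1491 \cdot 7} = \frac{0 + \left(-36\right)^{2}}{20724 + 10437} = \frac{0 + 1296}{31161} = 1296 \cdot \frac{1}{31161} = \frac{432}{10387}$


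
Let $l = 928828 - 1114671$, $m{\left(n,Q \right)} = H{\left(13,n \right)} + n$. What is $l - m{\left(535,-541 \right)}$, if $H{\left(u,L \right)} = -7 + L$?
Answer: $-186906$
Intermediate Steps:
$m{\left(n,Q \right)} = -7 + 2 n$ ($m{\left(n,Q \right)} = \left(-7 + n\right) + n = -7 + 2 n$)
$l = -185843$ ($l = 928828 - 1114671 = -185843$)
$l - m{\left(535,-541 \right)} = -185843 - \left(-7 + 2 \cdot 535\right) = -185843 - \left(-7 + 1070\right) = -185843 - 1063 = -186906$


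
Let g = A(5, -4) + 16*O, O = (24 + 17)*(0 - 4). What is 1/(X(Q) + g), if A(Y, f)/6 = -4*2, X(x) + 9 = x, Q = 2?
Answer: -1/2679 ≈ -0.00037327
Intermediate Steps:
X(x) = -9 + x
A(Y, f) = -48 (A(Y, f) = 6*(-4*2) = 6*(-8) = -48)
O = -164 (O = 41*(-4) = -164)
g = -2672 (g = -48 + 16*(-164) = -48 - 2624 = -2672)
1/(X(Q) + g) = 1/((-9 + 2) - 2672) = 1/(-7 - 2672) = 1/(-2679) = -1/2679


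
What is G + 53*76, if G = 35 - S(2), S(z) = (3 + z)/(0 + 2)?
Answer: 8121/2 ≈ 4060.5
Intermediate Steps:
S(z) = 3/2 + z/2 (S(z) = (3 + z)/2 = (3 + z)*(½) = 3/2 + z/2)
G = 65/2 (G = 35 - (3/2 + (½)*2) = 35 - (3/2 + 1) = 35 - 1*5/2 = 35 - 5/2 = 65/2 ≈ 32.500)
G + 53*76 = 65/2 + 53*76 = 65/2 + 4028 = 8121/2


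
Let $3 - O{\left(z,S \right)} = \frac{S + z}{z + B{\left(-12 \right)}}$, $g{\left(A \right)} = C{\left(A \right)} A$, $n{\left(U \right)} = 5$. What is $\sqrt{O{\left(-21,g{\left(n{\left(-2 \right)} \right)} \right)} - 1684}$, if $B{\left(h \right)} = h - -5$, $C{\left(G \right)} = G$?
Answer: $\frac{i \sqrt{82362}}{7} \approx 40.998 i$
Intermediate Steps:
$g{\left(A \right)} = A^{2}$ ($g{\left(A \right)} = A A = A^{2}$)
$B{\left(h \right)} = 5 + h$ ($B{\left(h \right)} = h + 5 = 5 + h$)
$O{\left(z,S \right)} = 3 - \frac{S + z}{-7 + z}$ ($O{\left(z,S \right)} = 3 - \frac{S + z}{z + \left(5 - 12\right)} = 3 - \frac{S + z}{z - 7} = 3 - \frac{S + z}{-7 + z}$)
$\sqrt{O{\left(-21,g{\left(n{\left(-2 \right)} \right)} \right)} - 1684} = \sqrt{\frac{-21 - 5^{2} + 2 \left(-21\right)}{-7 - 21} - 1684} = \sqrt{\frac{-21 - 25 - 42}{-28} - 1684} = \sqrt{- \frac{-21 - 25 - 42}{28} - 1684} = \sqrt{\left(- \frac{1}{28}\right) \left(-88\right) - 1684} = \sqrt{\frac{22}{7} - 1684} = \sqrt{- \frac{11766}{7}} = \frac{i \sqrt{82362}}{7}$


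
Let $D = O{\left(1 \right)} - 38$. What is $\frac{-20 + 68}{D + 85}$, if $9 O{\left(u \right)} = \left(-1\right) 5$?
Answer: $\frac{216}{209} \approx 1.0335$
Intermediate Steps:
$O{\left(u \right)} = - \frac{5}{9}$ ($O{\left(u \right)} = \frac{\left(-1\right) 5}{9} = \frac{1}{9} \left(-5\right) = - \frac{5}{9}$)
$D = - \frac{347}{9}$ ($D = - \frac{5}{9} - 38 = - \frac{347}{9} \approx -38.556$)
$\frac{-20 + 68}{D + 85} = \frac{-20 + 68}{- \frac{347}{9} + 85} = \frac{48}{\frac{418}{9}} = 48 \cdot \frac{9}{418} = \frac{216}{209}$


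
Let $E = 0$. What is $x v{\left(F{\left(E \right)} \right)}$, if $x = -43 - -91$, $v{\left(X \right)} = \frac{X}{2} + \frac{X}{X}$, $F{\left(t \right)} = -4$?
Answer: $-48$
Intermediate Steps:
$v{\left(X \right)} = 1 + \frac{X}{2}$ ($v{\left(X \right)} = X \frac{1}{2} + 1 = \frac{X}{2} + 1 = 1 + \frac{X}{2}$)
$x = 48$ ($x = -43 + 91 = 48$)
$x v{\left(F{\left(E \right)} \right)} = 48 \left(1 + \frac{1}{2} \left(-4\right)\right) = 48 \left(1 - 2\right) = 48 \left(-1\right) = -48$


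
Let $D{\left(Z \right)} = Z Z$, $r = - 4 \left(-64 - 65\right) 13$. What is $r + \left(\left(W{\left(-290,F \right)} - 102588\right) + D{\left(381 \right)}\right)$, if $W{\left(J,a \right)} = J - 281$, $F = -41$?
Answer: $48710$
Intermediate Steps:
$W{\left(J,a \right)} = -281 + J$
$r = 6708$ ($r = - 4 \left(\left(-129\right) 13\right) = \left(-4\right) \left(-1677\right) = 6708$)
$D{\left(Z \right)} = Z^{2}$
$r + \left(\left(W{\left(-290,F \right)} - 102588\right) + D{\left(381 \right)}\right) = 6708 + \left(\left(\left(-281 - 290\right) - 102588\right) + 381^{2}\right) = 6708 + \left(\left(-571 - 102588\right) + 145161\right) = 6708 + \left(-103159 + 145161\right) = 6708 + 42002 = 48710$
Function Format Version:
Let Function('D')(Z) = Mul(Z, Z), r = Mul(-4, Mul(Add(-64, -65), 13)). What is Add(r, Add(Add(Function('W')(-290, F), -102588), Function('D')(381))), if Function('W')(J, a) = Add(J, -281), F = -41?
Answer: 48710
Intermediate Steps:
Function('W')(J, a) = Add(-281, J)
r = 6708 (r = Mul(-4, Mul(-129, 13)) = Mul(-4, -1677) = 6708)
Function('D')(Z) = Pow(Z, 2)
Add(r, Add(Add(Function('W')(-290, F), -102588), Function('D')(381))) = Add(6708, Add(Add(Add(-281, -290), -102588), Pow(381, 2))) = Add(6708, Add(Add(-571, -102588), 145161)) = Add(6708, Add(-103159, 145161)) = Add(6708, 42002) = 48710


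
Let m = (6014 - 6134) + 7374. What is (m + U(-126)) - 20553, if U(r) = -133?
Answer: -13432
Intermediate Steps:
m = 7254 (m = -120 + 7374 = 7254)
(m + U(-126)) - 20553 = (7254 - 133) - 20553 = 7121 - 20553 = -13432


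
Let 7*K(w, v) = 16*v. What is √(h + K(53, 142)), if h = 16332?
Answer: 2*√204043/7 ≈ 129.06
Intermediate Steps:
K(w, v) = 16*v/7 (K(w, v) = (16*v)/7 = 16*v/7)
√(h + K(53, 142)) = √(16332 + (16/7)*142) = √(16332 + 2272/7) = √(116596/7) = 2*√204043/7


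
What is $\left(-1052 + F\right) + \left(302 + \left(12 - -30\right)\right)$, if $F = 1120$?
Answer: $412$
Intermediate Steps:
$\left(-1052 + F\right) + \left(302 + \left(12 - -30\right)\right) = \left(-1052 + 1120\right) + \left(302 + \left(12 - -30\right)\right) = 68 + \left(302 + \left(12 + 30\right)\right) = 68 + \left(302 + 42\right) = 68 + 344 = 412$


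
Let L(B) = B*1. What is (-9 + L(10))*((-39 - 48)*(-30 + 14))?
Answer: 1392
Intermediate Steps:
L(B) = B
(-9 + L(10))*((-39 - 48)*(-30 + 14)) = (-9 + 10)*((-39 - 48)*(-30 + 14)) = 1*(-87*(-16)) = 1*1392 = 1392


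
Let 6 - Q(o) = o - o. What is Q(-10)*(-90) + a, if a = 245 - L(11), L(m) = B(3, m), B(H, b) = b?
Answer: -306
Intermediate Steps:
Q(o) = 6 (Q(o) = 6 - (o - o) = 6 - 1*0 = 6 + 0 = 6)
L(m) = m
a = 234 (a = 245 - 1*11 = 245 - 11 = 234)
Q(-10)*(-90) + a = 6*(-90) + 234 = -540 + 234 = -306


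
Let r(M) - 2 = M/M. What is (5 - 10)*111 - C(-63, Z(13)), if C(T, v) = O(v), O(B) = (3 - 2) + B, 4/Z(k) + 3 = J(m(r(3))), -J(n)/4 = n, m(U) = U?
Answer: -8336/15 ≈ -555.73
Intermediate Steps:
r(M) = 3 (r(M) = 2 + M/M = 2 + 1 = 3)
J(n) = -4*n
Z(k) = -4/15 (Z(k) = 4/(-3 - 4*3) = 4/(-3 - 12) = 4/(-15) = 4*(-1/15) = -4/15)
O(B) = 1 + B
C(T, v) = 1 + v
(5 - 10)*111 - C(-63, Z(13)) = (5 - 10)*111 - (1 - 4/15) = -5*111 - 1*11/15 = -555 - 11/15 = -8336/15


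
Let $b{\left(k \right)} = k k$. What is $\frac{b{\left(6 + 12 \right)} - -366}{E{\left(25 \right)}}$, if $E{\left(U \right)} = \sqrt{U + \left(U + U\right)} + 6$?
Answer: $- \frac{1380}{13} + \frac{1150 \sqrt{3}}{13} \approx 47.066$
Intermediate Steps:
$b{\left(k \right)} = k^{2}$
$E{\left(U \right)} = 6 + \sqrt{3} \sqrt{U}$ ($E{\left(U \right)} = \sqrt{U + 2 U} + 6 = \sqrt{3 U} + 6 = \sqrt{3} \sqrt{U} + 6 = 6 + \sqrt{3} \sqrt{U}$)
$\frac{b{\left(6 + 12 \right)} - -366}{E{\left(25 \right)}} = \frac{\left(6 + 12\right)^{2} - -366}{6 + \sqrt{3} \sqrt{25}} = \frac{18^{2} + 366}{6 + \sqrt{3} \cdot 5} = \frac{324 + 366}{6 + 5 \sqrt{3}} = \frac{690}{6 + 5 \sqrt{3}}$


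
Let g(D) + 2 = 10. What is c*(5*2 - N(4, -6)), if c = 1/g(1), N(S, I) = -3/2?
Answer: 23/16 ≈ 1.4375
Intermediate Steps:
g(D) = 8 (g(D) = -2 + 10 = 8)
N(S, I) = -3/2 (N(S, I) = -3*1/2 = -3/2)
c = 1/8 ≈ 0.12500
c*(5*2 - N(4, -6)) = (5*2 - 1*(-3/2))/8 = (10 + 3/2)/8 = (1/8)*(23/2) = 23/16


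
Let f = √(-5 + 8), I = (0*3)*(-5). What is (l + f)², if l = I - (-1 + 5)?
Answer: (-4 + √3)² ≈ 5.1436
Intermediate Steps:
I = 0 (I = 0*(-5) = 0)
l = -4 (l = 0 - (-1 + 5) = 0 - 1*4 = 0 - 4 = -4)
f = √3 ≈ 1.7320
(l + f)² = (-4 + √3)²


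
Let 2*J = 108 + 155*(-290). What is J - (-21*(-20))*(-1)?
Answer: -22001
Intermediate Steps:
J = -22421 (J = (108 + 155*(-290))/2 = (108 - 44950)/2 = (1/2)*(-44842) = -22421)
J - (-21*(-20))*(-1) = -22421 - (-21*(-20))*(-1) = -22421 - 420*(-1) = -22421 - 1*(-420) = -22421 + 420 = -22001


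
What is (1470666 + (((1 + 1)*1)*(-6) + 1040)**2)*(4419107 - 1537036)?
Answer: 7284290348950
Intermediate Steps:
(1470666 + (((1 + 1)*1)*(-6) + 1040)**2)*(4419107 - 1537036) = (1470666 + ((2*1)*(-6) + 1040)**2)*2882071 = (1470666 + (2*(-6) + 1040)**2)*2882071 = (1470666 + (-12 + 1040)**2)*2882071 = (1470666 + 1028**2)*2882071 = (1470666 + 1056784)*2882071 = 2527450*2882071 = 7284290348950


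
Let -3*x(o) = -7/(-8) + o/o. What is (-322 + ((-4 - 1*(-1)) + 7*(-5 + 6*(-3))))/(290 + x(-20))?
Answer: -3888/2315 ≈ -1.6795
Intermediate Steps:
x(o) = -5/8 (x(o) = -(-7/(-8) + o/o)/3 = -(-7*(-1/8) + 1)/3 = -(7/8 + 1)/3 = -1/3*15/8 = -5/8)
(-322 + ((-4 - 1*(-1)) + 7*(-5 + 6*(-3))))/(290 + x(-20)) = (-322 + ((-4 - 1*(-1)) + 7*(-5 + 6*(-3))))/(290 - 5/8) = (-322 + ((-4 + 1) + 7*(-5 - 18)))/(2315/8) = (-322 + (-3 + 7*(-23)))*(8/2315) = (-322 + (-3 - 161))*(8/2315) = (-322 - 164)*(8/2315) = -486*8/2315 = -3888/2315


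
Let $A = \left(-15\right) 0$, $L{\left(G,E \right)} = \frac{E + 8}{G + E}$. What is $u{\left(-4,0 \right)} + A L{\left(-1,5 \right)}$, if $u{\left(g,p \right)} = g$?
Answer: $-4$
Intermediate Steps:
$L{\left(G,E \right)} = \frac{8 + E}{E + G}$
$A = 0$
$u{\left(-4,0 \right)} + A L{\left(-1,5 \right)} = -4 + 0 \frac{8 + 5}{5 - 1} = -4 + 0 \cdot \frac{1}{4} \cdot 13 = -4 + 0 \cdot \frac{13}{4} = -4 + 0 = -4$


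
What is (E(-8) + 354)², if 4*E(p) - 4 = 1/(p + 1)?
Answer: 98783721/784 ≈ 1.2600e+5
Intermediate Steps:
E(p) = 1 + 1/(4*(1 + p)) (E(p) = 1 + 1/(4*(p + 1)) = 1 + 1/(4*(1 + p)))
(E(-8) + 354)² = ((5/4 - 8)/(1 - 8) + 354)² = (-27/4/(-7) + 354)² = (-⅐*(-27/4) + 354)² = (27/28 + 354)² = (9939/28)² = 98783721/784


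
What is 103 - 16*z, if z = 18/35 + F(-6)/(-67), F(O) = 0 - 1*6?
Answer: 218879/2345 ≈ 93.339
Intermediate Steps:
F(O) = -6 (F(O) = 0 - 6 = -6)
z = 1416/2345 (z = 18/35 - 6/(-67) = 18*(1/35) - 6*(-1/67) = 18/35 + 6/67 = 1416/2345 ≈ 0.60384)
103 - 16*z = 103 - 16*1416/2345 = 103 - 22656/2345 = 218879/2345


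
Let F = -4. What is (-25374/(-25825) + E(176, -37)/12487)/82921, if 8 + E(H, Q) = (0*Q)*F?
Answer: 316638538/26740096659775 ≈ 1.1841e-5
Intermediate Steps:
E(H, Q) = -8 (E(H, Q) = -8 + (0*Q)*(-4) = -8 + 0*(-4) = -8 + 0 = -8)
(-25374/(-25825) + E(176, -37)/12487)/82921 = (-25374/(-25825) - 8/12487)/82921 = (-25374*(-1/25825) - 8*1/12487)*(1/82921) = (25374/25825 - 8/12487)*(1/82921) = (316638538/322476775)*(1/82921) = 316638538/26740096659775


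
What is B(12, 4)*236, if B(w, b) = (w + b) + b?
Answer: 4720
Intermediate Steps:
B(w, b) = w + 2*b (B(w, b) = (b + w) + b = w + 2*b)
B(12, 4)*236 = (12 + 2*4)*236 = (12 + 8)*236 = 20*236 = 4720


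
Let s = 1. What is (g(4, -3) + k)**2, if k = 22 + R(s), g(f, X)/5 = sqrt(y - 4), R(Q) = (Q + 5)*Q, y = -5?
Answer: 559 + 840*I ≈ 559.0 + 840.0*I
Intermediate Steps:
R(Q) = Q*(5 + Q) (R(Q) = (5 + Q)*Q = Q*(5 + Q))
g(f, X) = 15*I (g(f, X) = 5*sqrt(-5 - 4) = 5*sqrt(-9) = 5*(3*I) = 15*I)
k = 28 (k = 22 + 1*(5 + 1) = 22 + 1*6 = 22 + 6 = 28)
(g(4, -3) + k)**2 = (15*I + 28)**2 = (28 + 15*I)**2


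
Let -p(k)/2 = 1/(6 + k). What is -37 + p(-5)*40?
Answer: -117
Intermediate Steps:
p(k) = -2/(6 + k)
-37 + p(-5)*40 = -37 - 2/(6 - 5)*40 = -37 - 2/1*40 = -37 - 2*1*40 = -37 - 2*40 = -37 - 80 = -117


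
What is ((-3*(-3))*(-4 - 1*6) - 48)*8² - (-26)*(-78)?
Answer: -10860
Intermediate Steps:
((-3*(-3))*(-4 - 1*6) - 48)*8² - (-26)*(-78) = (9*(-4 - 6) - 48)*64 - 1*2028 = (9*(-10) - 48)*64 - 2028 = (-90 - 48)*64 - 2028 = -138*64 - 2028 = -8832 - 2028 = -10860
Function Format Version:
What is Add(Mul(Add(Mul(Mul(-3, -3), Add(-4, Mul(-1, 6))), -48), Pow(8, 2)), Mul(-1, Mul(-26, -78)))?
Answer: -10860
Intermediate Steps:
Add(Mul(Add(Mul(Mul(-3, -3), Add(-4, Mul(-1, 6))), -48), Pow(8, 2)), Mul(-1, Mul(-26, -78))) = Add(Mul(Add(Mul(9, Add(-4, -6)), -48), 64), Mul(-1, 2028)) = Add(Mul(Add(Mul(9, -10), -48), 64), -2028) = Add(Mul(Add(-90, -48), 64), -2028) = Add(Mul(-138, 64), -2028) = Add(-8832, -2028) = -10860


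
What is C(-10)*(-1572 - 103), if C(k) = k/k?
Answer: -1675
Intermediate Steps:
C(k) = 1
C(-10)*(-1572 - 103) = 1*(-1572 - 103) = 1*(-1675) = -1675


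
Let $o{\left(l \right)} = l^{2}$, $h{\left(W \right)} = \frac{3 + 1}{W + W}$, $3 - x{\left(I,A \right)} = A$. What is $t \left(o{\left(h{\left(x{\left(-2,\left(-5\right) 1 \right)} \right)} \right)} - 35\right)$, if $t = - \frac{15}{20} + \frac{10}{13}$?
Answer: $- \frac{43}{64} \approx -0.67188$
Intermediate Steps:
$x{\left(I,A \right)} = 3 - A$
$h{\left(W \right)} = \frac{2}{W}$ ($h{\left(W \right)} = \frac{4}{2 W} = 4 \frac{1}{2 W} = \frac{2}{W}$)
$t = \frac{1}{52}$ ($t = \left(-15\right) \frac{1}{20} + 10 \cdot \frac{1}{13} = - \frac{3}{4} + \frac{10}{13} = \frac{1}{52} \approx 0.019231$)
$t \left(o{\left(h{\left(x{\left(-2,\left(-5\right) 1 \right)} \right)} \right)} - 35\right) = \frac{\left(\frac{2}{3 - \left(-5\right) 1}\right)^{2} - 35}{52} = \frac{\left(\frac{2}{3 - -5}\right)^{2} - 35}{52} = \frac{\left(\frac{2}{3 + 5}\right)^{2} - 35}{52} = \frac{\left(\frac{2}{8}\right)^{2} - 35}{52} = \frac{\left(2 \cdot \frac{1}{8}\right)^{2} - 35}{52} = \frac{\left(\frac{1}{4}\right)^{2} - 35}{52} = \frac{\frac{1}{16} - 35}{52} = \frac{1}{52} \left(- \frac{559}{16}\right) = - \frac{43}{64}$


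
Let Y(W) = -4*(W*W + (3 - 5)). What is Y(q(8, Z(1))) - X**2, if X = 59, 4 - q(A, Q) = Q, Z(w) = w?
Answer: -3509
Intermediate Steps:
q(A, Q) = 4 - Q
Y(W) = 8 - 4*W**2 (Y(W) = -4*(W**2 - 2) = -4*(-2 + W**2) = 8 - 4*W**2)
Y(q(8, Z(1))) - X**2 = (8 - 4*(4 - 1*1)**2) - 1*59**2 = (8 - 4*(4 - 1)**2) - 1*3481 = (8 - 4*3**2) - 3481 = (8 - 4*9) - 3481 = (8 - 36) - 3481 = -28 - 3481 = -3509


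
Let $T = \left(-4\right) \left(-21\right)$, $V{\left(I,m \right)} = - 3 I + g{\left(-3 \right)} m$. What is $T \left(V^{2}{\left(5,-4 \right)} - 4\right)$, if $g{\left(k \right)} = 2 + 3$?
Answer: $102564$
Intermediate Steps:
$g{\left(k \right)} = 5$
$V{\left(I,m \right)} = - 3 I + 5 m$
$T = 84$
$T \left(V^{2}{\left(5,-4 \right)} - 4\right) = 84 \left(\left(\left(-3\right) 5 + 5 \left(-4\right)\right)^{2} - 4\right) = 84 \left(\left(-15 - 20\right)^{2} - 4\right) = 84 \left(\left(-35\right)^{2} - 4\right) = 84 \left(1225 - 4\right) = 84 \cdot 1221 = 102564$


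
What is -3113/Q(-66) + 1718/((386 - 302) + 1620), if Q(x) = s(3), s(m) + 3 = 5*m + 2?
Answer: -1320125/5964 ≈ -221.35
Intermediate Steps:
s(m) = -1 + 5*m (s(m) = -3 + (5*m + 2) = -3 + (2 + 5*m) = -1 + 5*m)
Q(x) = 14 (Q(x) = -1 + 5*3 = -1 + 15 = 14)
-3113/Q(-66) + 1718/((386 - 302) + 1620) = -3113/14 + 1718/((386 - 302) + 1620) = -3113*1/14 + 1718/(84 + 1620) = -3113/14 + 1718/1704 = -3113/14 + 1718*(1/1704) = -3113/14 + 859/852 = -1320125/5964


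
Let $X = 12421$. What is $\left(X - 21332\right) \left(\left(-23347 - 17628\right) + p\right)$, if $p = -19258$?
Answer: $536736263$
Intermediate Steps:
$\left(X - 21332\right) \left(\left(-23347 - 17628\right) + p\right) = \left(12421 - 21332\right) \left(\left(-23347 - 17628\right) - 19258\right) = - 8911 \left(\left(-23347 - 17628\right) - 19258\right) = - 8911 \left(-40975 - 19258\right) = \left(-8911\right) \left(-60233\right) = 536736263$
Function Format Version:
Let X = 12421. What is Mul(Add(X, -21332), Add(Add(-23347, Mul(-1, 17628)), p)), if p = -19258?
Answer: 536736263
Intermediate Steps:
Mul(Add(X, -21332), Add(Add(-23347, Mul(-1, 17628)), p)) = Mul(Add(12421, -21332), Add(Add(-23347, Mul(-1, 17628)), -19258)) = Mul(-8911, Add(Add(-23347, -17628), -19258)) = Mul(-8911, Add(-40975, -19258)) = Mul(-8911, -60233) = 536736263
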